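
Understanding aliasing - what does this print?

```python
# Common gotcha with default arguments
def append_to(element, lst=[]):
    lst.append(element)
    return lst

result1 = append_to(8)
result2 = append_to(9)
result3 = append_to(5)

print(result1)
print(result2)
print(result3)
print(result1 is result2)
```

Key concept: mutable default argument gotcha.
Step by step:
`result1 = append_to(8)` → result1 = [8]
`result2 = append_to(9)` → result1 = [8, 9] (same object as result2); result2 = [8, 9] (same object as result1)
`result3 = append_to(5)` → result1 = [8, 9, 5] (same object as result2, result3); result2 = [8, 9, 5] (same object as result1, result3); result3 = [8, 9, 5] (same object as result1, result2)
`print(result1)` → prints [8, 9, 5]
`print(result2)` → prints [8, 9, 5]
`print(result3)` → prints [8, 9, 5]
`print(result1 is result2)` → prints True

Answer:
[8, 9, 5]
[8, 9, 5]
[8, 9, 5]
True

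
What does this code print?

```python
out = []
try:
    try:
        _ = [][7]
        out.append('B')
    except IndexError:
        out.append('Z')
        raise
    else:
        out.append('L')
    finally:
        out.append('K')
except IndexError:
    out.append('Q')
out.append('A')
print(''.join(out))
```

Execution trace: 'Z' (except IndexError) → 'K' (finally) → 'Q' (outer except IndexError) → 'A' (after the try/except). Output: ZKQA

Answer: ZKQA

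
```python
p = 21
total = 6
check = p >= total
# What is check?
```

Trace:
`p = 21` → p = 21
`total = 6` → total = 6
`check = p >= total` → check = True
So check = True

Answer: True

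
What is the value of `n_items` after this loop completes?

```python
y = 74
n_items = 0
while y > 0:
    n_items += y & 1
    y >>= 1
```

Count set bits in 74 (binary: 0b1001010)
`n_items` takes the values: 0 → 1 → 2 → 3

Answer: 3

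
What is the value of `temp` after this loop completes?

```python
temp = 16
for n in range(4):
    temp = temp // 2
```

Halve 4 times: 16 // 2^4 = 1
`temp` takes the values: 16 → 8 → 4 → 2 → 1

Answer: 1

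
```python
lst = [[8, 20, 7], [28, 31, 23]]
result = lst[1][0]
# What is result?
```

Trace:
`lst = [[8, 20, 7], [28, 31, 23]]` → lst = [[8, 20, 7], [28, 31, 23]]
`result = lst[1][0]` → result = 28
So result = 28

Answer: 28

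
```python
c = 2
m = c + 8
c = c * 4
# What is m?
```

Trace:
`c = 2` → c = 2
`m = c + 8` → m = 10
`c = c * 4` → c = 8
So m = 10

Answer: 10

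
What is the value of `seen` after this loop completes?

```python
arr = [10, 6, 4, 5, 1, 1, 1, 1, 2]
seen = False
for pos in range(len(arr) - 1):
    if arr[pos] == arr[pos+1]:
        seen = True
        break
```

Check consecutive duplicates in [10, 6, 4, 5, 1, 1, 1, 1, 2]
`seen` takes the values: False → True

Answer: True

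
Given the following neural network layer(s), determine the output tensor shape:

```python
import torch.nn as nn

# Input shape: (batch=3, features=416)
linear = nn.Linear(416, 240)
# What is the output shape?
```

Input: (3, 416) -> Output: (3, 240)

Answer: (3, 240)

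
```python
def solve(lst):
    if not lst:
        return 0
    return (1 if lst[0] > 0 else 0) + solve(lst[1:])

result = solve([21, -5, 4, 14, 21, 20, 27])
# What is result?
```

Count of positive elements in [21, -5, 4, 14, 21, 20, 27] = 6

Answer: 6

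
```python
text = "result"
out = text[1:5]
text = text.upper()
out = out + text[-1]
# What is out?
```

Trace:
`text = "result"` → text = 'result'
`out = text[1:5]` → out = 'esul'
`text = text.upper()` → text = 'RESULT'
`out = out + text[-1]` → out = 'esulT'
So out = 'esulT'

Answer: 'esulT'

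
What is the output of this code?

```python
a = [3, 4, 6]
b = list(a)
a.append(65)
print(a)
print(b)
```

Key concept: list() constructor creates copy.
Step by step:
`a = [3, 4, 6]` → a = [3, 4, 6]
`b = list(a)` → b = [3, 4, 6]
`a.append(65)` → a = [3, 4, 6, 65]
`print(a)` → prints [3, 4, 6, 65]
`print(b)` → prints [3, 4, 6]

Answer:
[3, 4, 6, 65]
[3, 4, 6]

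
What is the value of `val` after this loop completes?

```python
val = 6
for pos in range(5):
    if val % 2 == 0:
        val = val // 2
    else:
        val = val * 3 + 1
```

Collatz-style transformation from 6
`val` takes the values: 6 → 3 → 10 → 5 → 16 → 8

Answer: 8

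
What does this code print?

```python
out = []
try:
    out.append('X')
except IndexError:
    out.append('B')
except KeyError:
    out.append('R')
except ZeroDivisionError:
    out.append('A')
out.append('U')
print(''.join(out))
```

Execution trace: 'X' (try body, no exception) → 'U' (after the try/except). Output: XU

Answer: XU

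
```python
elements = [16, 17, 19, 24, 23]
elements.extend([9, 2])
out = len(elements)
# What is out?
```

Trace:
`elements = [16, 17, 19, 24, 23]` → elements = [16, 17, 19, 24, 23]
`elements.extend([9, 2])` → elements = [16, 17, 19, 24, 23, 9, 2]
`out = len(elements)` → out = 7
So out = 7

Answer: 7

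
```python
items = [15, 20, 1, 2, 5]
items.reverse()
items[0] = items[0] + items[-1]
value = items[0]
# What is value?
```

Trace:
`items = [15, 20, 1, 2, 5]` → items = [15, 20, 1, 2, 5]
`items.reverse()` → items = [5, 2, 1, 20, 15]
`items[0] = items[0] + items[-1]` → items = [20, 2, 1, 20, 15]
`value = items[0]` → value = 20
So value = 20

Answer: 20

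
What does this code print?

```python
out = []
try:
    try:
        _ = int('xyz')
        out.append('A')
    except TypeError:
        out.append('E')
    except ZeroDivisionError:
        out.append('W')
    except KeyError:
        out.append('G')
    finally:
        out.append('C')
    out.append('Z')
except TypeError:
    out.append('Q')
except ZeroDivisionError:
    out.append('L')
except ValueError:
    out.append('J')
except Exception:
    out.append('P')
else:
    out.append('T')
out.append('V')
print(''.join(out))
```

Execution trace: 'C' (inner finally) → 'J' (except ValueError) → 'V' (after the try/except). Output: CJV

Answer: CJV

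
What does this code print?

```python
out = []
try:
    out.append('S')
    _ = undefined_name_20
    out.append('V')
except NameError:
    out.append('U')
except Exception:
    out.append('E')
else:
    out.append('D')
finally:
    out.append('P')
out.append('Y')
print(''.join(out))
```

Execution trace: 'S' (try body) → 'U' (except NameError) → 'P' (finally) → 'Y' (after the try/except). Output: SUPY

Answer: SUPY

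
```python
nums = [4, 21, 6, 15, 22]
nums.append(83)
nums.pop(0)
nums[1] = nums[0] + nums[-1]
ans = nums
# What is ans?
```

Trace:
`nums = [4, 21, 6, 15, 22]` → nums = [4, 21, 6, 15, 22]
`nums.append(83)` → nums = [4, 21, 6, 15, 22, 83]
`nums.pop(0)` → nums = [21, 6, 15, 22, 83]
`nums[1] = nums[0] + nums[-1]` → nums = [21, 104, 15, 22, 83]
`ans = nums` → ans = [21, 104, 15, 22, 83]
So ans = [21, 104, 15, 22, 83]

Answer: [21, 104, 15, 22, 83]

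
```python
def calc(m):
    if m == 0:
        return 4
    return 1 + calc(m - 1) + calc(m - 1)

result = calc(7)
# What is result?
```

calc(m) = 1 + 2·calc(m-1), calc(0)=4. Closed form: (4+1)·2^7 - 1 = 639.

Answer: 639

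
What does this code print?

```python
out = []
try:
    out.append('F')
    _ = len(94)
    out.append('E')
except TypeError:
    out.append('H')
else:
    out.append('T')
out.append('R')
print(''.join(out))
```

Execution trace: 'F' (try body) → 'H' (except TypeError) → 'R' (after the try/except). Output: FHR

Answer: FHR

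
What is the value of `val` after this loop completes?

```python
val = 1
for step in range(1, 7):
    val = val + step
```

Start at 1, add 1 through 6
`val` takes the values: 1 → 2 → 4 → 7 → 11 → 16 → 22

Answer: 22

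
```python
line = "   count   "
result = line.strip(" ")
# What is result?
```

Trace:
`line = "   count   "` → line = '   count   '
`result = line.strip(" ")` → result = 'count'
So result = 'count'

Answer: 'count'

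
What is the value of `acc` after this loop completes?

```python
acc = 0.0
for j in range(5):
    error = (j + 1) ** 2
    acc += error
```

Sum of squared losses 1² + 2² + ... + 5²
`acc` takes the values: 0.0 → 1.0 → 5.0 → 14.0 → 30.0 → 55.0

Answer: 55.0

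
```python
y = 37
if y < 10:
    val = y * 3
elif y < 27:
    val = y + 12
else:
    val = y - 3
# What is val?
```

Trace:
`y = 37` → y = 37
`if y < 10: ...` → y < 10 is False, y < 27 is False, take else branch → val = 34
So val = 34

Answer: 34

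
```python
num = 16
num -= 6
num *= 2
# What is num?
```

Trace:
`num = 16` → num = 16
`num -= 6` → num = 10
`num *= 2` → num = 20
So num = 20

Answer: 20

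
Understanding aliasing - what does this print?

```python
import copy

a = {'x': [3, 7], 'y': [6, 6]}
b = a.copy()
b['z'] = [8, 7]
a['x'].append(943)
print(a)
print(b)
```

Key concept: shallow copy of dict with mutable values.
Step by step:
`a = {'x': [3, 7], 'y': [6, 6]}` → a = {'x': [3, 7], 'y': [6, 6]}
`b = a.copy()` → b = {'x': [3, 7], 'y': [6, 6]}
`b['z'] = [8, 7]` → b = {'x': [3, 7], 'y': [6, 6], 'z': [8, 7]}
`a['x'].append(943)` → a = {'x': [3, 7, 943], 'y': [6, 6]}; b = {'x': [3, 7, 943], 'y': [6, 6], 'z': [8, 7]}
`print(a)` → prints {'x': [3, 7, 943], 'y': [6, 6]}
`print(b)` → prints {'x': [3, 7, 943], 'y': [6, 6], 'z': [8, 7]}

Answer:
{'x': [3, 7, 943], 'y': [6, 6]}
{'x': [3, 7, 943], 'y': [6, 6], 'z': [8, 7]}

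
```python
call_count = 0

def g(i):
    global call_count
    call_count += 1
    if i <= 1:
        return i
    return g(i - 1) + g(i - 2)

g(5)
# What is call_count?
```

Calls(i) = 1 + Calls(i-1) + Calls(i-2); Calls(0)=Calls(1)=1. For i=5 this gives 15.

Answer: 15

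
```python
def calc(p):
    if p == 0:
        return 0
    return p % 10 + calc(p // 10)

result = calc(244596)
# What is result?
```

Sum of digits of 244596: 6 + 9 + 5 + 4 + 4 + 2 = 30

Answer: 30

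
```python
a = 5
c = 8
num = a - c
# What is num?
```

Trace:
`a = 5` → a = 5
`c = 8` → c = 8
`num = a - c` → num = -3
So num = -3

Answer: -3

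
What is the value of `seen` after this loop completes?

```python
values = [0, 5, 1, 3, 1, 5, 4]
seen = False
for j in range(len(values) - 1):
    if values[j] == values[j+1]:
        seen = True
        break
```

Check consecutive duplicates in [0, 5, 1, 3, 1, 5, 4]
`seen` takes the values: False

Answer: False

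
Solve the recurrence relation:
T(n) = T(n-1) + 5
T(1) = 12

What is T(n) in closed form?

Unrolling: T(n) = T(1) + 5·(n-1) = 12 + 5(n-1) = 5n + 7.

Answer: T(n) = 5n + 7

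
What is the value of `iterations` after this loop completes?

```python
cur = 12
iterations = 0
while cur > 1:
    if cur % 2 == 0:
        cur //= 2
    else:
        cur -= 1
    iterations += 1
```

Steps to reduce 12 to 1
`iterations` takes the values: 0 → 1 → 2 → 3 → 4

Answer: 4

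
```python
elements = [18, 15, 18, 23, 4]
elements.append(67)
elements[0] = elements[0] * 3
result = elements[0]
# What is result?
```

Trace:
`elements = [18, 15, 18, 23, 4]` → elements = [18, 15, 18, 23, 4]
`elements.append(67)` → elements = [18, 15, 18, 23, 4, 67]
`elements[0] = elements[0] * 3` → elements = [54, 15, 18, 23, 4, 67]
`result = elements[0]` → result = 54
So result = 54

Answer: 54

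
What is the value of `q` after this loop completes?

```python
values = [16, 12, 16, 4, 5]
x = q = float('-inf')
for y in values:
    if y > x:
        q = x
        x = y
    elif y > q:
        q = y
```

Second largest (with repeats) in [16, 12, 16, 4, 5]
`q` takes the values: -inf → 12 → 16

Answer: 16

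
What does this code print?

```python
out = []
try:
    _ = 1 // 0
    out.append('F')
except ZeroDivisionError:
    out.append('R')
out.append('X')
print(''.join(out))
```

Execution trace: 'R' (except ZeroDivisionError) → 'X' (after the try/except). Output: RX

Answer: RX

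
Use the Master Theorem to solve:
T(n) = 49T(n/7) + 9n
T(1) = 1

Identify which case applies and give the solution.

a=49, b=7, f(n)=9n. log_7(49) = 2. Since c=1 < 2, Case 1 applies: T(n) = Θ(n^log_b(a)) = O(n^2).

Answer: O(n^2) - Case 1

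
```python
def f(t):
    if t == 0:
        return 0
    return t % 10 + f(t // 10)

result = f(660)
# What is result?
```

Sum of digits of 660: 0 + 6 + 6 = 12

Answer: 12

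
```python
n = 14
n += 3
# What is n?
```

Trace:
`n = 14` → n = 14
`n += 3` → n = 17
So n = 17

Answer: 17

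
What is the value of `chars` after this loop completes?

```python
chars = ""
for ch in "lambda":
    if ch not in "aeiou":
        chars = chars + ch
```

Remove vowels from 'lambda'
`chars` takes the values: "" → "l" → "lm" → "lmb" → "lmbd"

Answer: "lmbd"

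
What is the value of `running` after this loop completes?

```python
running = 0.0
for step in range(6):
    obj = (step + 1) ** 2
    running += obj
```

Sum of squared losses 1² + 2² + ... + 6²
`running` takes the values: 0.0 → 1.0 → 5.0 → 14.0 → 30.0 → 55.0 → 91.0

Answer: 91.0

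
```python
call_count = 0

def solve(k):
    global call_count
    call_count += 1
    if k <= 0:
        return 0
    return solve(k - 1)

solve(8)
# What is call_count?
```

Linear recursion stepping by 1: 9 calls from k=8 down to ≤0.

Answer: 9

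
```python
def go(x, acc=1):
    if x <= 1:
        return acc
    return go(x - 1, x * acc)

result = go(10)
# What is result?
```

Accumulator trace (n, acc): (10, 1) -> (9, 10) -> (8, 90) -> (7, 720) -> (6, 5040) -> (5, 30240) -> (4, 151200) -> (3, 604800) -> (2, 1814400) -> (1, 3628800) -> return 3628800

Answer: 3628800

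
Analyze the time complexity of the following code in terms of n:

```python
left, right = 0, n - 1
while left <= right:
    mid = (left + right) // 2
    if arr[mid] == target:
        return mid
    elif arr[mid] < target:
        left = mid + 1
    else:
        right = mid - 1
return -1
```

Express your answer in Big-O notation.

This is Binary search in a sorted array. Time complexity: O(log n).

Answer: O(log n)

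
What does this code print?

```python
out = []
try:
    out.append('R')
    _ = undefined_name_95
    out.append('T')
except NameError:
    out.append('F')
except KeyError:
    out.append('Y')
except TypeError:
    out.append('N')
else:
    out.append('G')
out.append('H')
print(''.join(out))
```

Execution trace: 'R' (try body) → 'F' (except NameError) → 'H' (after the try/except). Output: RFH

Answer: RFH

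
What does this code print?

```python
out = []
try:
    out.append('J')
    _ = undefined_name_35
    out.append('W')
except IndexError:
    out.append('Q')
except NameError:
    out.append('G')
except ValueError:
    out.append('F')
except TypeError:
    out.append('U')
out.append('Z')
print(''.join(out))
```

Execution trace: 'J' (try body) → 'G' (except NameError) → 'Z' (after the try/except). Output: JGZ

Answer: JGZ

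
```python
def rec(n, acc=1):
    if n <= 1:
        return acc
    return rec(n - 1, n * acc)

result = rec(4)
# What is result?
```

Accumulator trace (n, acc): (4, 1) -> (3, 4) -> (2, 12) -> (1, 24) -> return 24

Answer: 24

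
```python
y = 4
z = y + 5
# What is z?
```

Trace:
`y = 4` → y = 4
`z = y + 5` → z = 9
So z = 9

Answer: 9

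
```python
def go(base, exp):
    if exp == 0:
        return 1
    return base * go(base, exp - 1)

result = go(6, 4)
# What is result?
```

go(6, 4) = 6 * 6 * 6 * 6 = 1296

Answer: 1296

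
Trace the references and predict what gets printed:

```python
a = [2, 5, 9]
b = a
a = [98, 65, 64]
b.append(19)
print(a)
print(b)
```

Key concept: rebinding vs mutation: a is rebound to a new list, b still points at the original.
Step by step:
`a = [2, 5, 9]` → a = [2, 5, 9]
`b = a` → b = [2, 5, 9] (same object as a)
`a = [98, 65, 64]` → a = [98, 65, 64]
`b.append(19)` → b = [2, 5, 9, 19]
`print(a)` → prints [98, 65, 64]
`print(b)` → prints [2, 5, 9, 19]

Answer:
[98, 65, 64]
[2, 5, 9, 19]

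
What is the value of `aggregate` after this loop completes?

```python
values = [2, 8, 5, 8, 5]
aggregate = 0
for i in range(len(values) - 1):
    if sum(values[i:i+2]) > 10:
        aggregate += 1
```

Count windows with sum > 10
`aggregate` takes the values: 0 → 1 → 2 → 3

Answer: 3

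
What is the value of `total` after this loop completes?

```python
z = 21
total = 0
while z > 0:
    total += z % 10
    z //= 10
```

Sum digits of 21
`total` takes the values: 0 → 1 → 3

Answer: 3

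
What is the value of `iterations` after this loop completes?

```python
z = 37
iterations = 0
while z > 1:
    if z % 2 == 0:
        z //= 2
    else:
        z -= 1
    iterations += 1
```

Steps to reduce 37 to 1
`iterations` takes the values: 0 → 1 → 2 → 3 → 4 → 5 → 6 → 7

Answer: 7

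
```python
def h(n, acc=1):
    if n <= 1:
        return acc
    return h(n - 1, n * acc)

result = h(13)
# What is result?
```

Accumulator trace (n, acc): (13, 1) -> (12, 13) -> (11, 156) -> (10, 1716) -> (9, 17160) -> (8, 154440) -> (7, 1235520) -> (6, 8648640) -> (5, 51891840) -> (4, 259459200) -> (3, 1037836800) -> (2, 3113510400) -> (1, 6227020800) -> return 6227020800

Answer: 6227020800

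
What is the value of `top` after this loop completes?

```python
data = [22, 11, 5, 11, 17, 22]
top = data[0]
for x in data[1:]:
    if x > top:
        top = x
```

Maximum of [22, 11, 5, 11, 17, 22]
`top` takes the values: 22

Answer: 22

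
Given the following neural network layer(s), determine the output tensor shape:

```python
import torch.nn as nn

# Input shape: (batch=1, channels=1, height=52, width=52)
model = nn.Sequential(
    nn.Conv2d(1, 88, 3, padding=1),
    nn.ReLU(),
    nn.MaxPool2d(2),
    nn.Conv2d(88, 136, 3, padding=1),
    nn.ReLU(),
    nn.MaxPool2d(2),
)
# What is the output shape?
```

Input: (1, 1, 52, 52) -> after first Conv2d: (1, 88, 52, 52) -> after first MaxPool2d: (1, 88, 26, 26) -> after second Conv2d: (1, 136, 26, 26) -> Output: (1, 136, 13, 13)

Answer: (1, 136, 13, 13)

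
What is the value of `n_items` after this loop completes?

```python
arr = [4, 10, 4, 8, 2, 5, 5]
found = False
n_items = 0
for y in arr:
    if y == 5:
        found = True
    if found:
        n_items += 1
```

Count elements after first 5 in [4, 10, 4, 8, 2, 5, 5]
`n_items` takes the values: 0 → 1 → 2

Answer: 2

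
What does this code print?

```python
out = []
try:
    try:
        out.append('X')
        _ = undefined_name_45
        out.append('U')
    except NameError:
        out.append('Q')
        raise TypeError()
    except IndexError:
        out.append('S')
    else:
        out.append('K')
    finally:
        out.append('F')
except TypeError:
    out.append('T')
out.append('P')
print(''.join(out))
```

Execution trace: 'X' (inner try body) → 'Q' (inner except NameError) → 'F' (inner finally) → 'T' (outer except TypeError) → 'P' (after the try/except). Output: XQFTP

Answer: XQFTP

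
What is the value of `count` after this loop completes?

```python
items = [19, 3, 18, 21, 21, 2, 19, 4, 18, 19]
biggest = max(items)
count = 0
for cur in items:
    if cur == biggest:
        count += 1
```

Count of max value 21 in [19, 3, 18, 21, 21, 2, 19, 4, 18, 19]
`count` takes the values: 0 → 1 → 2

Answer: 2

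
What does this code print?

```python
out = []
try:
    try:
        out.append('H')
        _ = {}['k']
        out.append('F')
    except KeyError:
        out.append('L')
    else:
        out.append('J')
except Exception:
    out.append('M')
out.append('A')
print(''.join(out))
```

Execution trace: 'H' (inner try body) → 'L' (inner except KeyError) → 'A' (after the try/except). Output: HLA

Answer: HLA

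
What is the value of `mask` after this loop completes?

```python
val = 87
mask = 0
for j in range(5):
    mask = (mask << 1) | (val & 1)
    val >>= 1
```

Reverse lowest 5 bits of 87
`mask` takes the values: 0 → 1 → 3 → 7 → 14 → 29

Answer: 29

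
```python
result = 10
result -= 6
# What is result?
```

Trace:
`result = 10` → result = 10
`result -= 6` → result = 4
So result = 4

Answer: 4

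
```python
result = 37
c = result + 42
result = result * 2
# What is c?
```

Trace:
`result = 37` → result = 37
`c = result + 42` → c = 79
`result = result * 2` → result = 74
So c = 79

Answer: 79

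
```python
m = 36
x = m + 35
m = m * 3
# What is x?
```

Trace:
`m = 36` → m = 36
`x = m + 35` → x = 71
`m = m * 3` → m = 108
So x = 71

Answer: 71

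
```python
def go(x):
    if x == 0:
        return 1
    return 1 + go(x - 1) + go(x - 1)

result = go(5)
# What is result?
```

go(x) = 1 + 2·go(x-1), go(0)=1. Closed form: (1+1)·2^5 - 1 = 63.

Answer: 63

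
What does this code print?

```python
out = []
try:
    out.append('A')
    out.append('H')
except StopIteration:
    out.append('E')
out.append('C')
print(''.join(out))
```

Execution trace: 'A' (try body) → 'H' (try body, no exception) → 'C' (after the try/except). Output: AHC

Answer: AHC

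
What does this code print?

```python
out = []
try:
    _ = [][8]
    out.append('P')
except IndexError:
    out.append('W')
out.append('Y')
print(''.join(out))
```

Execution trace: 'W' (except IndexError) → 'Y' (after the try/except). Output: WY

Answer: WY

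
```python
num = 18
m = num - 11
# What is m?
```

Trace:
`num = 18` → num = 18
`m = num - 11` → m = 7
So m = 7

Answer: 7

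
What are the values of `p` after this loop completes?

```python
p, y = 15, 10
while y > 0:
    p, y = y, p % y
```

GCD of 15 and 10
`p` takes the values: 15 → 10 → 5

Answer: 5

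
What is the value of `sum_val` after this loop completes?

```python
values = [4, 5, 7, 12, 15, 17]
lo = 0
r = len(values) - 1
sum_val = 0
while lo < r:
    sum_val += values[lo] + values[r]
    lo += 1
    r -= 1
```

Sum of pairs from ends
`sum_val` takes the values: 0 → 21 → 41 → 60

Answer: 60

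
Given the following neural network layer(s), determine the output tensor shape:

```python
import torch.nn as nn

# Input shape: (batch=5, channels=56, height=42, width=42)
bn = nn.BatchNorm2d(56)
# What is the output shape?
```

Input: (5, 56, 42, 42) -> Output: (5, 56, 42, 42)

Answer: (5, 56, 42, 42)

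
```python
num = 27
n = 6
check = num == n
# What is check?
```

Trace:
`num = 27` → num = 27
`n = 6` → n = 6
`check = num == n` → check = False
So check = False

Answer: False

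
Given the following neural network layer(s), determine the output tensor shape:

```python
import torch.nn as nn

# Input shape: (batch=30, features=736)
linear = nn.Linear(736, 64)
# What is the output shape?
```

Input: (30, 736) -> Output: (30, 64)

Answer: (30, 64)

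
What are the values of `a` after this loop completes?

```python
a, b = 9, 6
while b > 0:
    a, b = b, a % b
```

GCD of 9 and 6
`a` takes the values: 9 → 6 → 3

Answer: 3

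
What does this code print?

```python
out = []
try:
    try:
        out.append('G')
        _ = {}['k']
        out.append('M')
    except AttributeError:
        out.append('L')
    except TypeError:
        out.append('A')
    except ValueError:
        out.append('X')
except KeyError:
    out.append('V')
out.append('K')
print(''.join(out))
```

Execution trace: 'G' (inner try body) → 'V' (outer except KeyError) → 'K' (after the try/except). Output: GVK

Answer: GVK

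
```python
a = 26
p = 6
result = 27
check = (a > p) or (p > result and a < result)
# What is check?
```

Trace:
`a = 26` → a = 26
`p = 6` → p = 6
`result = 27` → result = 27
`check = (a > p) or (p > result and a < result)` → check = True
So check = True

Answer: True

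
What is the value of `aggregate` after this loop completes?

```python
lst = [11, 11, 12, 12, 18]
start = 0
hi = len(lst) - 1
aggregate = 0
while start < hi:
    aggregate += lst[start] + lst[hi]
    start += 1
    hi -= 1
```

Sum of pairs from ends
`aggregate` takes the values: 0 → 29 → 52

Answer: 52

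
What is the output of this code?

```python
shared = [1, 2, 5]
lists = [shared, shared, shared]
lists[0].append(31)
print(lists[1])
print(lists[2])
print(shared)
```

Key concept: list of same reference.
Step by step:
`shared = [1, 2, 5]` → shared = [1, 2, 5]
`lists = [shared, shared, shared]` → lists = [[1, 2, 5], [1, 2, 5], [1, 2, 5]]
`lists[0].append(31)` → shared = [1, 2, 5, 31]; lists = [[1, 2, 5, 31], [1, 2, 5, 31], [1, 2, 5, 31]]
`print(lists[1])` → prints [1, 2, 5, 31]
`print(lists[2])` → prints [1, 2, 5, 31]
`print(shared)` → prints [1, 2, 5, 31]

Answer:
[1, 2, 5, 31]
[1, 2, 5, 31]
[1, 2, 5, 31]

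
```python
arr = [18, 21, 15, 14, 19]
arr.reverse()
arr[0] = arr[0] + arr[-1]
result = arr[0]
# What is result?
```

Trace:
`arr = [18, 21, 15, 14, 19]` → arr = [18, 21, 15, 14, 19]
`arr.reverse()` → arr = [19, 14, 15, 21, 18]
`arr[0] = arr[0] + arr[-1]` → arr = [37, 14, 15, 21, 18]
`result = arr[0]` → result = 37
So result = 37

Answer: 37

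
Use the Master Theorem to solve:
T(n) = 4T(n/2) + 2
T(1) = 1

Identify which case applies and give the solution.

a=4, b=2, f(n)=2. log_2(4) = 2. Since c=0 < 2, Case 1 applies: T(n) = Θ(n^log_b(a)) = O(n^2).

Answer: O(n^2) - Case 1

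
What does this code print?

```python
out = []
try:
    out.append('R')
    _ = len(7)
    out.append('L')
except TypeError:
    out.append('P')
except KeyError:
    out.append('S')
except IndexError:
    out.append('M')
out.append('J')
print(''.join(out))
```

Execution trace: 'R' (try body) → 'P' (except TypeError) → 'J' (after the try/except). Output: RPJ

Answer: RPJ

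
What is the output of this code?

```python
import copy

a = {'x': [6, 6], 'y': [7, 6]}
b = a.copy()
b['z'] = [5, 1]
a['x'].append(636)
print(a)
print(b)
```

Key concept: shallow copy of dict with mutable values.
Step by step:
`a = {'x': [6, 6], 'y': [7, 6]}` → a = {'x': [6, 6], 'y': [7, 6]}
`b = a.copy()` → b = {'x': [6, 6], 'y': [7, 6]}
`b['z'] = [5, 1]` → b = {'x': [6, 6], 'y': [7, 6], 'z': [5, 1]}
`a['x'].append(636)` → a = {'x': [6, 6, 636], 'y': [7, 6]}; b = {'x': [6, 6, 636], 'y': [7, 6], 'z': [5, 1]}
`print(a)` → prints {'x': [6, 6, 636], 'y': [7, 6]}
`print(b)` → prints {'x': [6, 6, 636], 'y': [7, 6], 'z': [5, 1]}

Answer:
{'x': [6, 6, 636], 'y': [7, 6]}
{'x': [6, 6, 636], 'y': [7, 6], 'z': [5, 1]}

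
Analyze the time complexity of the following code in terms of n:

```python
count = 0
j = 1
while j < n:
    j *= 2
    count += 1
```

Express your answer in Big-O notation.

Each loop level contributes: log n. Multiplying the contributions gives O(log n).

Answer: O(log n)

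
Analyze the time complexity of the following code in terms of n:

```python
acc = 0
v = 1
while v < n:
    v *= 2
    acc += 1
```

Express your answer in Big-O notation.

Each loop level contributes: log n. Multiplying the contributions gives O(log n).

Answer: O(log n)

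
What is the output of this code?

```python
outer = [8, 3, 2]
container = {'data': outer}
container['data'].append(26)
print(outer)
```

Key concept: dict holds reference to list.
Step by step:
`outer = [8, 3, 2]` → outer = [8, 3, 2]
`container = {'data': outer}` → container = {'data': [8, 3, 2]}
`container['data'].append(26)` → outer = [8, 3, 2, 26]; container = {'data': [8, 3, 2, 26]}
`print(outer)` → prints [8, 3, 2, 26]

Answer: [8, 3, 2, 26]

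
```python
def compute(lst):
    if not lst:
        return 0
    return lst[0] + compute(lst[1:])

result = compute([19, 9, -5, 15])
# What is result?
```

19 + 9 + (-5) + 15 + 0 = 38

Answer: 38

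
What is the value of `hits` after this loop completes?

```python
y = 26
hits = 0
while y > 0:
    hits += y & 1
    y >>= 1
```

Count set bits in 26 (binary: 0b11010)
`hits` takes the values: 0 → 1 → 2 → 3

Answer: 3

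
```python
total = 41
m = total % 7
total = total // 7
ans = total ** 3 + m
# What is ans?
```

Trace:
`total = 41` → total = 41
`m = total % 7` → m = 6
`total = total // 7` → total = 5
`ans = total ** 3 + m` → ans = 131
So ans = 131

Answer: 131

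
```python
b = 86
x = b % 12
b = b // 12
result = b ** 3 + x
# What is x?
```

Trace:
`b = 86` → b = 86
`x = b % 12` → x = 2
`b = b // 12` → b = 7
`result = b ** 3 + x` → result = 345
So x = 2

Answer: 2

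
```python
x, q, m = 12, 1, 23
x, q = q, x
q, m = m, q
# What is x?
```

Trace:
`x, q, m = 12, 1, 23` → x = 12; q = 1; m = 23
`x, q = q, x` → x = 1; q = 12
`q, m = m, q` → q = 23; m = 12
So x = 1

Answer: 1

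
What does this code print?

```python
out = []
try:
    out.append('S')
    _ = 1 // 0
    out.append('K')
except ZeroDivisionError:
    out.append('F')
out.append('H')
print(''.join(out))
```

Execution trace: 'S' (try body) → 'F' (except ZeroDivisionError) → 'H' (after the try/except). Output: SFH

Answer: SFH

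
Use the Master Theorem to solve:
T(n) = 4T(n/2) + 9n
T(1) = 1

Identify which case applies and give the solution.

a=4, b=2, f(n)=9n. log_2(4) = 2. Since c=1 < 2, Case 1 applies: T(n) = Θ(n^log_b(a)) = O(n^2).

Answer: O(n^2) - Case 1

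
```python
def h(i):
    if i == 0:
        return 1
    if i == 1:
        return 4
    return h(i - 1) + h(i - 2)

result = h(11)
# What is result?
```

Build up from base cases: h(0)=1, h(1)=4, h(2)=5, h(3)=9, h(4)=14, h(5)=23, h(6)=37, ..., h(11)=411

Answer: 411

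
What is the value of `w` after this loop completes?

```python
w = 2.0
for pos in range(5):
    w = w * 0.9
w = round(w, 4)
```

Exponential decay: 2.0 * 0.9^5
`w` takes the values: 2.0 → 1.8 → 1.62 → 1.458 → 1.3122 → 1.18098 → 1.181

Answer: 1.181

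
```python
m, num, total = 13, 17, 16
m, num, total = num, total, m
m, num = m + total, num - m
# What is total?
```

Trace:
`m, num, total = 13, 17, 16` → m = 13; num = 17; total = 16
`m, num, total = num, total, m` → m = 17; num = 16; total = 13
`m, num = m + total, num - m` → m = 30; num = -1
So total = 13

Answer: 13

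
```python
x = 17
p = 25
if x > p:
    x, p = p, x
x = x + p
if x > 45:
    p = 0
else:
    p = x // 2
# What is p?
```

Trace:
`x = 17` → x = 17
`p = 25` → p = 25
`if x > p: ...` → x > p is False → no variable changes
`x = x + p` → x = 42
`if x > 45: ...` → x > 45 is False, take else branch → p = 21
So p = 21

Answer: 21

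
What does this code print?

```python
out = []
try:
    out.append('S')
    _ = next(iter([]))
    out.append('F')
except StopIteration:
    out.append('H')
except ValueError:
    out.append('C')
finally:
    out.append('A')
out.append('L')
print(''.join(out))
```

Execution trace: 'S' (try body) → 'H' (except StopIteration) → 'A' (finally) → 'L' (after the try/except). Output: SHAL

Answer: SHAL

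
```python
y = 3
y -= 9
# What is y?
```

Trace:
`y = 3` → y = 3
`y -= 9` → y = -6
So y = -6

Answer: -6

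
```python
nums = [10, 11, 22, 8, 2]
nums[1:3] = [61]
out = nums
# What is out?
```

Trace:
`nums = [10, 11, 22, 8, 2]` → nums = [10, 11, 22, 8, 2]
`nums[1:3] = [61]` → nums = [10, 61, 8, 2]
`out = nums` → out = [10, 61, 8, 2]
So out = [10, 61, 8, 2]

Answer: [10, 61, 8, 2]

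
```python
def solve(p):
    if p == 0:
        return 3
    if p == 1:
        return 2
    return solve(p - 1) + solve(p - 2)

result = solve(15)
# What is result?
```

Build up from base cases: solve(0)=3, solve(1)=2, solve(2)=5, solve(3)=7, solve(4)=12, solve(5)=19, solve(6)=31, ..., solve(15)=2351

Answer: 2351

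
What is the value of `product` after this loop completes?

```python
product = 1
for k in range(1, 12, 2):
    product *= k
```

Product of 1, 3, 5, ... up to 11
`product` takes the values: 1 → 3 → 15 → 105 → 945 → 10395

Answer: 10395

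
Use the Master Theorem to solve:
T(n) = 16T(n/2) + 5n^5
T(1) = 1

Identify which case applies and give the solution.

a=16, b=2, f(n)=5n^5. log_2(16) = 4. Since c=5 > 4 and the regularity condition holds (16(n/2)^5 = (16/2^5)n^5 with 16/2^5 < 1), Case 3 applies: T(n) = Θ(f(n)) = O(n^5).

Answer: O(n^5) - Case 3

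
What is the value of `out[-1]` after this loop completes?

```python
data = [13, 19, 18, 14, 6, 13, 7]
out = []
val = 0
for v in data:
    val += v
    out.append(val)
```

Cumulative sum ends at 90
`out` takes the values: [] → [13] → [13, 32] → [13, 32, 50] → [13, 32, 50, 64] → [13, 32, 50, 64, 70] → [13, 32, 50, 64, 70, 83] → [13, 32, 50, 64, 70, 83, 90]
So `out[-1]` = 90

Answer: 90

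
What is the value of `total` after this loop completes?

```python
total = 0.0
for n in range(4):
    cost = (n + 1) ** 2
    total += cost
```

Sum of squared losses 1² + 2² + ... + 4²
`total` takes the values: 0.0 → 1.0 → 5.0 → 14.0 → 30.0

Answer: 30.0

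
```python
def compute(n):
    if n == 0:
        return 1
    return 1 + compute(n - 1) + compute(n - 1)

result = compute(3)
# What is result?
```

compute(n) = 1 + 2·compute(n-1), compute(0)=1. Closed form: (1+1)·2^3 - 1 = 15.

Answer: 15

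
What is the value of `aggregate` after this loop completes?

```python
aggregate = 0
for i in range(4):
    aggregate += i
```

Sum of 0 to 3 = 6
`aggregate` takes the values: 0 → 1 → 3 → 6

Answer: 6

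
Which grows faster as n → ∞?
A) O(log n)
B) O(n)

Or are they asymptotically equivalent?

O(log n) vs O(n): Higher order terms dominate.

Answer: B) O(n) grows faster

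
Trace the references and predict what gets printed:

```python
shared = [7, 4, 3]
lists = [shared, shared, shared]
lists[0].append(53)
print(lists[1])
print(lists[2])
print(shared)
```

Key concept: list of same reference.
Step by step:
`shared = [7, 4, 3]` → shared = [7, 4, 3]
`lists = [shared, shared, shared]` → lists = [[7, 4, 3], [7, 4, 3], [7, 4, 3]]
`lists[0].append(53)` → shared = [7, 4, 3, 53]; lists = [[7, 4, 3, 53], [7, 4, 3, 53], [7, 4, 3, 53]]
`print(lists[1])` → prints [7, 4, 3, 53]
`print(lists[2])` → prints [7, 4, 3, 53]
`print(shared)` → prints [7, 4, 3, 53]

Answer:
[7, 4, 3, 53]
[7, 4, 3, 53]
[7, 4, 3, 53]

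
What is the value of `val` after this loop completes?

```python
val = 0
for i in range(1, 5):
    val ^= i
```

XOR of 1 to 4
`val` takes the values: 0 → 1 → 3 → 0 → 4

Answer: 4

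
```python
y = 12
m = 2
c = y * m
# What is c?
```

Trace:
`y = 12` → y = 12
`m = 2` → m = 2
`c = y * m` → c = 24
So c = 24

Answer: 24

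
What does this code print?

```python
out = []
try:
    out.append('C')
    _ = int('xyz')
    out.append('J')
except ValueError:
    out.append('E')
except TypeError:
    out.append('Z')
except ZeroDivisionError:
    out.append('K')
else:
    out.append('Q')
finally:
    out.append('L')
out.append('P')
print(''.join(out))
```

Execution trace: 'C' (try body) → 'E' (except ValueError) → 'L' (finally) → 'P' (after the try/except). Output: CELP

Answer: CELP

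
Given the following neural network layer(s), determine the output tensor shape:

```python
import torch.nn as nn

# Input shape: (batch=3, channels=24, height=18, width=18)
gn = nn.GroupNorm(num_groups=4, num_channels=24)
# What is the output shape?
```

Input: (3, 24, 18, 18) -> Output: (3, 24, 18, 18)

Answer: (3, 24, 18, 18)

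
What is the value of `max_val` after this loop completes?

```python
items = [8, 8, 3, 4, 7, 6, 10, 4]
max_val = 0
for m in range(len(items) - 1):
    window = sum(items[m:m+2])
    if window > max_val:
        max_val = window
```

Max sum of 2-element window in [8, 8, 3, 4, 7, 6, 10, 4]
`max_val` takes the values: 0 → 16

Answer: 16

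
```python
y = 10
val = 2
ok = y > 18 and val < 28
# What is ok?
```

Trace:
`y = 10` → y = 10
`val = 2` → val = 2
`ok = y > 18 and val < 28` → ok = False
So ok = False

Answer: False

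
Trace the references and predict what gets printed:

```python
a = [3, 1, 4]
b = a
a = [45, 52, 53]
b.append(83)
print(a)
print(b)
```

Key concept: rebinding vs mutation: a is rebound to a new list, b still points at the original.
Step by step:
`a = [3, 1, 4]` → a = [3, 1, 4]
`b = a` → b = [3, 1, 4] (same object as a)
`a = [45, 52, 53]` → a = [45, 52, 53]
`b.append(83)` → b = [3, 1, 4, 83]
`print(a)` → prints [45, 52, 53]
`print(b)` → prints [3, 1, 4, 83]

Answer:
[45, 52, 53]
[3, 1, 4, 83]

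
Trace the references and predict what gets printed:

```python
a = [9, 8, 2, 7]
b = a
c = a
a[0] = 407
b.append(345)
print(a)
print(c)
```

Key concept: multiple aliases.
Step by step:
`a = [9, 8, 2, 7]` → a = [9, 8, 2, 7]
`b = a` → b = [9, 8, 2, 7] (same object as a)
`c = a` → c = [9, 8, 2, 7] (same object as a, b)
`a[0] = 407` → a = [407, 8, 2, 7] (same object as b, c); b = [407, 8, 2, 7] (same object as a, c); c = [407, 8, 2, 7] (same object as a, b)
`b.append(345)` → a = [407, 8, 2, 7, 345] (same object as b, c); b = [407, 8, 2, 7, 345] (same object as a, c); c = [407, 8, 2, 7, 345] (same object as a, b)
`print(a)` → prints [407, 8, 2, 7, 345]
`print(c)` → prints [407, 8, 2, 7, 345]

Answer:
[407, 8, 2, 7, 345]
[407, 8, 2, 7, 345]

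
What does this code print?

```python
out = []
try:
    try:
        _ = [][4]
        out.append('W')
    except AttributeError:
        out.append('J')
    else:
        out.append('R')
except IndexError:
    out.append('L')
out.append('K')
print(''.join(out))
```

Execution trace: 'L' (outer except IndexError) → 'K' (after the try/except). Output: LK

Answer: LK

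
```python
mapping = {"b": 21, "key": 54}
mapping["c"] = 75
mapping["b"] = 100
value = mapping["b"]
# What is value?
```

Trace:
`mapping = {"b": 21, "key": 54}` → mapping = {'b': 21, 'key': 54}
`mapping["c"] = 75` → mapping = {'b': 21, 'key': 54, 'c': 75}
`mapping["b"] = 100` → mapping = {'b': 100, 'key': 54, 'c': 75}
`value = mapping["b"]` → value = 100
So value = 100

Answer: 100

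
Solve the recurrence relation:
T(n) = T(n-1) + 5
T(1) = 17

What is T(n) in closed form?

Unrolling: T(n) = T(1) + 5·(n-1) = 17 + 5(n-1) = 5n + 12.

Answer: T(n) = 5n + 12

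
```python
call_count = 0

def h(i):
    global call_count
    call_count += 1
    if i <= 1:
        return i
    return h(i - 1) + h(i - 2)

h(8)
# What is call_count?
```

Calls(i) = 1 + Calls(i-1) + Calls(i-2); Calls(0)=Calls(1)=1. For i=8 this gives 67.

Answer: 67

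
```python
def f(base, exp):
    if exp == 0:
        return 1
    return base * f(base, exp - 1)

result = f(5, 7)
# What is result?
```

f(5, 7) = 5 * 5 * 5 * 5 * 5 * 5 * 5 = 78125

Answer: 78125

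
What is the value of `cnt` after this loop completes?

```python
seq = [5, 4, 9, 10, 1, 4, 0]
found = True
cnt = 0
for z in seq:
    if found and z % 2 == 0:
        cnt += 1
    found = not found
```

Count even values at even positions
`cnt` takes the values: 0 → 1

Answer: 1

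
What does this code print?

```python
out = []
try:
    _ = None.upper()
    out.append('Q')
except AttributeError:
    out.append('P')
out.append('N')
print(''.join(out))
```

Execution trace: 'P' (except AttributeError) → 'N' (after the try/except). Output: PN

Answer: PN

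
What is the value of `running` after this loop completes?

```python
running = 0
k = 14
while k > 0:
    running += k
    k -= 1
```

Sum 14 down to 1
`running` takes the values: 0 → 14 → 27 → 39 → 50 → 60 → 69 → 77 → 84 → 90 → 95 → 99 → 102 → 104 → 105

Answer: 105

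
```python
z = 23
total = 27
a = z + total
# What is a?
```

Trace:
`z = 23` → z = 23
`total = 27` → total = 27
`a = z + total` → a = 50
So a = 50

Answer: 50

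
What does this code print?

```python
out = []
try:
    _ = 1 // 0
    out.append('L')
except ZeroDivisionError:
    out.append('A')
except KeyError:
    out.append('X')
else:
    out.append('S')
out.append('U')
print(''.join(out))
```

Execution trace: 'A' (except ZeroDivisionError) → 'U' (after the try/except). Output: AU

Answer: AU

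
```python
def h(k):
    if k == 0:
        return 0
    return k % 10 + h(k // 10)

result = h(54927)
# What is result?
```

Sum of digits of 54927: 7 + 2 + 9 + 4 + 5 = 27

Answer: 27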